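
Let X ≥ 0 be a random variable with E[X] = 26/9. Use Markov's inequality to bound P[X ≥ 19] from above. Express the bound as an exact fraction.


μ = E[X] = 26/9, a = 19.
Markov: P[X ≥ 19] ≤ μ/a = (26/9)/19 = 26/171.
Numerically: ≈ 0.1520.
(Since a = 19 > μ = 2.8889, the bound 26/171 is < 1 and informative.)

P[X ≥ 19] ≤ 26/171 ≈ 0.1520.


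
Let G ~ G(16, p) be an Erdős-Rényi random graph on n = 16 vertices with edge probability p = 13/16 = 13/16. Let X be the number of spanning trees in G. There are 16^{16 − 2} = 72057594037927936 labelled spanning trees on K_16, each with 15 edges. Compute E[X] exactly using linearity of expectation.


K_16 has 16^{16 − 2} = 72057594037927936 labelled spanning trees.
For each such spanning tree H, let X_H = 1 if all 15 edges of H are present in G. Then P[X_H = 1] = p^{15} = (13/16)^{15} = 51185893014090757/1152921504606846976.
Summing the indicators: E[X] = Σ_H E[X_H] = 72057594037927936 · p^{15} = 72057594037927936 · 51185893014090757/1152921504606846976 = 51185893014090757/16.
Numerically: E[X] ≈ 3.19912e+15.

E[X] = 72057594037927936 · (13/16)^{15} = 51185893014090757/16 ≈ 3.19912e+15.


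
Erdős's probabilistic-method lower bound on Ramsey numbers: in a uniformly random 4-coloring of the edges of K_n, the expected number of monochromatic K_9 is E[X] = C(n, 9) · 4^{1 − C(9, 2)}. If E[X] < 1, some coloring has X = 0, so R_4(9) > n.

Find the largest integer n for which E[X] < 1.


We need C(n, 9) · 4^{1 − 36} < 1, i.e. C(n, 9) < 4^{36 − 1} = 1180591620717411303424.
Check values of n near the boundary:
  n = 910: C(910, 9) = 1133378248346922788210; 1133378248346922788210 < 1180591620717411303424? YES
  n = 911: C(911, 9) = 1144686900492291197405; 1144686900492291197405 < 1180591620717411303424? YES
  n = 912: C(912, 9) = 1156095740032081475120; 1156095740032081475120 < 1180591620717411303424? YES
  n = 913: C(913, 9) = 1167605542753639808390; 1167605542753639808390 < 1180591620717411303424? YES
  n = 914: C(914, 9) = 1179217089587653905932; 1179217089587653905932 < 1180591620717411303424? YES
  n = 915: C(915, 9) = 1190931166636537885130; 1190931166636537885130 < 1180591620717411303424? NO
  n = 916: C(916, 9) = 1202748565202942340440; 1202748565202942340440 < 1180591620717411303424? NO
  n = 917: C(917, 9) = 1214670081818390006810; 1214670081818390006810 < 1180591620717411303424? NO
The largest n with C(n, 9) < 1180591620717411303424 is n = 914 (where E[X] = 294804272396913476483/295147905179352825856 ≈ 0.999). Hence R_4(9) > 914, i.e. R_4(9) ≥ 915.

Largest n = 914; hence R_4(9) > 914.


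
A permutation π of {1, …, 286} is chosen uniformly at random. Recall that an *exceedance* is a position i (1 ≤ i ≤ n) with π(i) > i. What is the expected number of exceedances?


Write X = Σ_{i=1}^{286} X_i, where X_i = 1_{π(i) > i}.
For each fixed i, π(i) is uniform over {1, …, 286} (marginal of a uniform permutation), so P[π(i) > i] = (n − i)/n. Summing: Σ_{i=1}^{286} (n − i)/n = (0 + 1 + … + 285)/286 = 286(286 − 1)/(2·286) = (286 − 1)/2.
Hence E[X] = Σ_{i=1}^{286} (286 − i)/286 = 285/2 ≈ 142.50000.

E[X] = 285/2 = 142.50000.


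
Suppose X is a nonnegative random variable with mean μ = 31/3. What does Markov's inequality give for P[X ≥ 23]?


μ = E[X] = 31/3, a = 23.
Markov: P[X ≥ 23] ≤ μ/a = (31/3)/23 = 31/69.
Numerically: ≈ 0.449.
(Since a = 23 > μ = 10.333, the bound 31/69 is < 1 and informative.)

P[X ≥ 23] ≤ 31/69 ≈ 0.449.


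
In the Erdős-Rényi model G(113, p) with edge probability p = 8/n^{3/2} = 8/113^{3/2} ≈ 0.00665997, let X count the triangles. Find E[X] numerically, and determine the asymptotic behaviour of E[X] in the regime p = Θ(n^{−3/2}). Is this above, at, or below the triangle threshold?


Number of potential triangles: C(113, 3) = 234136.
Each occurs with probability p³ ≈ (0.00665997)³ ≈ 2.95404404e-07.
By linearity: E[X] = C(113, 3)·p³ ≈ 234136 · 2.95404404e-07 ≈ 0.069165.
Since α = 3/2 > 1, p = c/n^{3/2} = o(1/n) is below the triangle threshold p ~ 1/n. Asymptotically E[X] ~ (c³/6)·n^{3(1−α)} = (8³/6)·n^{-1.5} → 0, so by Markov's inequality G has no triangles w.h.p.

E[X] ≈ 0.069165; in regime p = Θ(1/n^{3/2}) E[X] tends to 0 (below the triangle threshold p ~ 1/n).


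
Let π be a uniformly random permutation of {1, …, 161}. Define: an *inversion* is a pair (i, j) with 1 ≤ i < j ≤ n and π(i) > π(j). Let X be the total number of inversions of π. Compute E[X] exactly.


Write X = Σ X_I over the C(161, 2) = 12880 pairs i < j, with X_I the indicator of one inversion.
There are 12880 indicators.
For each fixed pair i < j, the values π(i) and π(j) are two distinct elements of {1, …, 161} in uniformly random order; by symmetry P[π(i) > π(j)] = 1/2.
By linearity: E[X] = 12880 · (1/2) = C(161, 2) · (1/2) = 12880/2 = 6440 ≈ 6440.00000.

E[X] = 6440 = 6440.00000.


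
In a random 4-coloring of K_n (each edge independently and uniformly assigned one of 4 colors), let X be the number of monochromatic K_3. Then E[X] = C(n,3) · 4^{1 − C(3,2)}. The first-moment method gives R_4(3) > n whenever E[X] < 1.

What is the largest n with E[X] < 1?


We need C(n, 3) · 4^{1 − 3} < 1, i.e. C(n, 3) < 4^{3 − 1} = 16.
Check values of n near the boundary:
  n = 3: C(3, 3) = 1; 1 < 16? YES
  n = 4: C(4, 3) = 4; 4 < 16? YES
  n = 5: C(5, 3) = 10; 10 < 16? YES
  n = 6: C(6, 3) = 20; 20 < 16? NO
  n = 7: C(7, 3) = 35; 35 < 16? NO
  n = 8: C(8, 3) = 56; 56 < 16? NO
The largest n with C(n, 3) < 16 is n = 5 (where E[X] = 5/8 ≈ 0.625). Hence R_4(3) > 5, i.e. R_4(3) ≥ 6.

Largest n = 5; hence R_4(3) > 5.


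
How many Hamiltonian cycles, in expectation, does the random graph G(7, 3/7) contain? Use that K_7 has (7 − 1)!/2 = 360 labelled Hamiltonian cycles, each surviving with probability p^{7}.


K_7 has (7 − 1)!/2 = 360 labelled Hamiltonian cycles.
For each such Hamiltonian cycle H, let X_H = 1 if all 7 edges of H are present in G. Then P[X_H = 1] = p^{7} = (3/7)^{7} = 2187/823543.
By linearity: E[X] = Σ_H E[X_H] = 360 · p^{7} = 360 · 2187/823543 = 787320/823543.
Numerically: E[X] ≈ 0.956.

E[X] = 360 · (3/7)^{7} = 787320/823543 ≈ 0.956.


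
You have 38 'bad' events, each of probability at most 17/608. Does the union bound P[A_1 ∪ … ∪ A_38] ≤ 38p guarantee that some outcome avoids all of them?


Union bound: P[∪_{i=1}^{38} A_i] ≤ Σ_i P[A_i] ≤ 38·p = 38·(17/608) = 17/16.
Numerically: 17/16 ≈ 1.0625.
Is 17/16 < 1? NO.
Since the bound 17/16 is ≥ 1, the union bound is uninformative here; it does NOT by itself certify existence.

38·p = 17/16 ≈ 1.0625; existence NOT certified by the union bound.


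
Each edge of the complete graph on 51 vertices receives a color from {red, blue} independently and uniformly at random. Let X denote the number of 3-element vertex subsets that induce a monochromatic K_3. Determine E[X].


Let X = Σ_S X_S over the C(51, 3) = 20825 subsets S of size 3, where X_S = 1 if the K_3 on S is monochromatic.
For a fixed S, the K_3 on S has C(3, 2) = 3 edges. P[all 3 edges red] = (1/2)^3, and likewise for blue, so P[monochromatic] = 2·(1/2)^3 = 2^{1 − 3} = 1/4.
By linearity of expectation: E[X] = C(51, 3) · 2^{1 − 3} = 20825 · 1/4 = 20825/4.
Numerically: E[X] ≈ 5206.250.

E[X] = C(51,3)·2^(1−C(3,2)) = 20825/4 ≈ 5206.250.


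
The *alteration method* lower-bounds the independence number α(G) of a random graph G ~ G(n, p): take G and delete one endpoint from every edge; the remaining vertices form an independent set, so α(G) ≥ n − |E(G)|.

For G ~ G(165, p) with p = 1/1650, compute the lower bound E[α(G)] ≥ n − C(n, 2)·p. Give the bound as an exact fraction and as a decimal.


E[|E(G)|] = C(165, 2)·p = 13530 · (1/1650) = 41/5.
E[α(G)] ≥ n − E[|E(G)|] = 165 − 41/5 = 784/5.
Numerically: ≈ 156.8000.
(This is only a lower bound; the true E[α(G)] may be larger.)

E[α(G)] ≥ 784/5 ≈ 156.8000.


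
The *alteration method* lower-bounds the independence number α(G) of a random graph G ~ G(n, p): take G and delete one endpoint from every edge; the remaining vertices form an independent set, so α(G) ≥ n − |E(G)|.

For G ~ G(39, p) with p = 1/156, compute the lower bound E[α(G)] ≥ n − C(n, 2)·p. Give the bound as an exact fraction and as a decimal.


E[|E(G)|] = C(39, 2)·p = 741 · (1/156) = 19/4.
E[α(G)] ≥ n − E[|E(G)|] = 39 − 19/4 = 137/4.
Numerically: ≈ 34.250000.
(This is only a lower bound; the true E[α(G)] may be larger.)

E[α(G)] ≥ 137/4 ≈ 34.250000.


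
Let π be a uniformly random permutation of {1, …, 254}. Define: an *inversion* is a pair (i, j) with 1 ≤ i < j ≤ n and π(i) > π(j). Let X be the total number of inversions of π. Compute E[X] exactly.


Write X = Σ X_I over the C(254, 2) = 32131 pairs i < j, with X_I the indicator of one inversion.
There are 32131 indicators.
For each fixed pair i < j, the values π(i) and π(j) are two distinct elements of {1, …, 254} in uniformly random order; by symmetry P[π(i) > π(j)] = 1/2.
By linearity: E[X] = 32131 · (1/2) = C(254, 2) · (1/2) = 32131/2 = 32131/2 ≈ 16065.50000.

E[X] = 32131/2 = 16065.50000.


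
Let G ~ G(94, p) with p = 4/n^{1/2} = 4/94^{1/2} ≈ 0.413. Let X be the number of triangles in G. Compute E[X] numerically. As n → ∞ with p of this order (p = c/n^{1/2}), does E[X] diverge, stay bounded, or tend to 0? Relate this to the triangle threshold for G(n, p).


Number of potential triangles: C(94, 3) = 134044.
Each occurs with probability p³ ≈ (0.413)³ ≈ 7.02244e-02.
By linearity: E[X] = C(94, 3)·p³ ≈ 134044 · 7.02244e-02 ≈ 9413.163.
Since α = 1/2 < 1, p = c/n^{1/2} ≫ 1/n is above the triangle threshold p ~ 1/n. Asymptotically E[X] ~ (c³/6)·n^{3(1−α)} = (4³/6)·n^{1.5} → ∞; triangles are abundant w.h.p.

E[X] ≈ 9413.163; in regime p = Θ(1/n^{1/2}) E[X] diverges (above the triangle threshold p ~ 1/n).


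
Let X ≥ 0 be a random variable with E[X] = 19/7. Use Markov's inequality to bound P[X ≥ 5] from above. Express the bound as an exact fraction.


μ = E[X] = 19/7, a = 5.
Markov: P[X ≥ 5] ≤ μ/a = (19/7)/5 = 19/35.
Numerically: ≈ 0.542857.
(Since a = 5 > μ = 2.714286, the bound 19/35 is < 1 and informative.)

P[X ≥ 5] ≤ 19/35 ≈ 0.542857.


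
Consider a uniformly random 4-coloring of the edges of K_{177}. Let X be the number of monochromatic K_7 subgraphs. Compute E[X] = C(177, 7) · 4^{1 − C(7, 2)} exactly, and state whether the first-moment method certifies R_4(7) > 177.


E[X] = C(177, 7) · 4^{1 − 21} = 957664425960 · 4^{−20} = 957664425960/1099511627776.
As a reduced fraction: E[X] = 119708053245/137438953472 ≈ 0.870991.
Is E[X] < 1? YES.
Since E[X] < 1, there exists a 4-coloring of K_{177} with no monochromatic K_7; hence R_4(7) > 177.

E[X] = 119708053245/137438953472 ≈ 0.870991; E[X] < 1, so R_4(7) > 177.


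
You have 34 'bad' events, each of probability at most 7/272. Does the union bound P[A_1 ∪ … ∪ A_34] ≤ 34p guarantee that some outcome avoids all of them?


Union bound: P[∪_{i=1}^{34} A_i] ≤ Σ_i P[A_i] ≤ 34·p = 34·(7/272) = 7/8.
Numerically: 7/8 ≈ 0.8750000.
Is 7/8 < 1? YES.
Since P[∪ A_i] ≤ 7/8 < 1, the complement has P[∩ A_i^c] ≥ 1 − 7/8 = 1/8 > 0, so some outcome avoids every A_i.

34·p = 7/8 ≈ 0.8750000; existence CERTIFIED by the union bound.


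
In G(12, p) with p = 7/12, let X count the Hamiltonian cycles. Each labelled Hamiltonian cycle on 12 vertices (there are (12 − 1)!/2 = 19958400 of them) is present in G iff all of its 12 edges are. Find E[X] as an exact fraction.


K_12 has (12 − 1)!/2 = 19958400 labelled Hamiltonian cycles.
For each such Hamiltonian cycle H, let X_H = 1 if all 12 edges of H are present in G. Then P[X_H = 1] = p^{12} = (7/12)^{12} = 13841287201/8916100448256.
Summing the indicators: E[X] = Σ_H E[X_H] = 19958400 · p^{12} = 19958400 · 13841287201/8916100448256 = 26644477861925/859963392.
Numerically: E[X] ≈ 3.1e+04.

E[X] = 19958400 · (7/12)^{12} = 26644477861925/859963392 ≈ 3.1e+04.


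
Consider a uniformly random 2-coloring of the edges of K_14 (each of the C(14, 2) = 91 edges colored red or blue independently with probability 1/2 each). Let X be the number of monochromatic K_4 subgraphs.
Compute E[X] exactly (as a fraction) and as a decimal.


Let X = Σ_S X_S over the C(14, 4) = 1001 subsets S of size 4, where X_S = 1 if the K_4 on S is monochromatic.
For a fixed S, the K_4 on S has C(4, 2) = 6 edges. P[all 6 edges red] = (1/2)^6, and likewise for blue, so P[monochromatic] = 2·(1/2)^6 = 2^{1 − 6} = 1/32.
Summing: E[X] = C(14, 4) · 2^{1 − 6} = 1001 · 1/32 = 1001/32.
Numerically: E[X] ≈ 31.28125.

E[X] = C(14,4)·2^(1−C(4,2)) = 1001/32 ≈ 31.28125.


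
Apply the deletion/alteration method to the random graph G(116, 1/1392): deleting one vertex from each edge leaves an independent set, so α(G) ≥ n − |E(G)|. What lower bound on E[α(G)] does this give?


E[|E(G)|] = C(116, 2)·p = 6670 · (1/1392) = 115/24.
E[α(G)] ≥ n − E[|E(G)|] = 116 − 115/24 = 2669/24.
Numerically: ≈ 111.2083.
(This is only a lower bound; the true E[α(G)] may be larger.)

E[α(G)] ≥ 2669/24 ≈ 111.2083.


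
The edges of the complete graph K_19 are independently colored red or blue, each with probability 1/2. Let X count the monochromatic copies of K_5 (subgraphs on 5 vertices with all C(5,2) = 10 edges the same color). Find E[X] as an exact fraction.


Let X = Σ_S X_S over the C(19, 5) = 11628 subsets S of size 5, where X_S = 1 if the K_5 on S is monochromatic.
For a fixed S, the K_5 on S has C(5, 2) = 10 edges. P[all 10 edges red] = (1/2)^10, and likewise for blue, so P[monochromatic] = 2·(1/2)^10 = 2^{1 − 10} = 1/512.
Summing: E[X] = C(19, 5) · 2^{1 − 10} = 11628 · 1/512 = 2907/128.
Numerically: E[X] ≈ 22.710938.

E[X] = C(19,5)·2^(1−C(5,2)) = 2907/128 ≈ 22.710938.


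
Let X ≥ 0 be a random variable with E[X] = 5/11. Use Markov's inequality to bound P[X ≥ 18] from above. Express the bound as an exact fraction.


μ = E[X] = 5/11, a = 18.
Markov: P[X ≥ 18] ≤ μ/a = (5/11)/18 = 5/198.
Numerically: ≈ 0.02525.
(Since a = 18 > μ = 0.45455, the bound 5/198 is < 1 and informative.)

P[X ≥ 18] ≤ 5/198 ≈ 0.02525.


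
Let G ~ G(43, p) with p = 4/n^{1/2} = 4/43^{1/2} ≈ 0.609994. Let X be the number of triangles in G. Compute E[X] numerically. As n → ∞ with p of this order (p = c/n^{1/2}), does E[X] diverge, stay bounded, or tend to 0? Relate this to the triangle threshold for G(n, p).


Number of potential triangles: C(43, 3) = 12341.
Each occurs with probability p³ ≈ (0.609994)³ ≈ 2.26974616e-01.
By linearity: E[X] = C(43, 3)·p³ ≈ 12341 · 2.26974616e-01 ≈ 2801.093740.
Since α = 1/2 < 1, p = c/n^{1/2} ≫ 1/n is above the triangle threshold p ~ 1/n. Asymptotically E[X] ~ (c³/6)·n^{3(1−α)} = (4³/6)·n^{1.5} → ∞; triangles are abundant w.h.p.

E[X] ≈ 2801.093740; in regime p = Θ(1/n^{1/2}) E[X] diverges (above the triangle threshold p ~ 1/n).


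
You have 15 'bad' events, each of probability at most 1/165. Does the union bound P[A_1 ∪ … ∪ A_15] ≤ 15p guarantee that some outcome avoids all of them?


Union bound: P[∪_{i=1}^{15} A_i] ≤ Σ_i P[A_i] ≤ 15·p = 15·(1/165) = 1/11.
Numerically: 1/11 ≈ 0.0909091.
Is 1/11 < 1? YES.
Since P[∪ A_i] ≤ 1/11 < 1, the complement has P[∩ A_i^c] ≥ 1 − 1/11 = 10/11 > 0, so some outcome avoids every A_i.

15·p = 1/11 ≈ 0.0909091; existence CERTIFIED by the union bound.


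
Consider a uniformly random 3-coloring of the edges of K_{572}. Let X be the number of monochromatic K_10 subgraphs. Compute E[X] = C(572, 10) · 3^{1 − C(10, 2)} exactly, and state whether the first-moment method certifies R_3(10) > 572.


E[X] = C(572, 10) · 3^{1 − 45} = 954640815642161682606 · 3^{−44} = 954640815642161682606/984770902183611232881.
As a reduced fraction: E[X] = 106071201738017964734/109418989131512359209 ≈ 0.96940.
Is E[X] < 1? YES.
Since E[X] < 1, there exists a 3-coloring of K_{572} with no monochromatic K_10; hence R_3(10) > 572.

E[X] = 106071201738017964734/109418989131512359209 ≈ 0.96940; E[X] < 1, so R_3(10) > 572.


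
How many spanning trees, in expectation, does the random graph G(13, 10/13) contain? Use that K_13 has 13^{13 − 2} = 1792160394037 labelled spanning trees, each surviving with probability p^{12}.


K_13 has 13^{13 − 2} = 1792160394037 labelled spanning trees.
For each such spanning tree H, let X_H = 1 if all 12 edges of H are present in G. Then P[X_H = 1] = p^{12} = (10/13)^{12} = 1000000000000/23298085122481.
By linearity of expectation: E[X] = Σ_H E[X_H] = 1792160394037 · p^{12} = 1792160394037 · 1000000000000/23298085122481 = 1000000000000/13.
Numerically: E[X] ≈ 7.69231e+10.

E[X] = 1792160394037 · (10/13)^{12} = 1000000000000/13 ≈ 7.69231e+10.


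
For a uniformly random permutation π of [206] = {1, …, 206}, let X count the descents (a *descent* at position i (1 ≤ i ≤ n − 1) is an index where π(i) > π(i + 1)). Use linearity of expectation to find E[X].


Write X = Σ X_I over i = 1, …, 205, with X_I the indicator of one descent.
There are 205 indicators.
For each fixed i, the pair (π(i), π(i+1)) is a uniformly random ordered pair of distinct values from {1, …, 206}; by symmetry P[π(i) > π(i+1)] = 1/2.
By linearity: E[X] = 205 · (1/2) = (206 − 1) · (1/2) = 205/2 ≈ 102.50000.

E[X] = 205/2 = 102.50000.


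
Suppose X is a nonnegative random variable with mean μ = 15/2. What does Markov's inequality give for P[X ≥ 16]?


μ = E[X] = 15/2, a = 16.
Markov: P[X ≥ 16] ≤ μ/a = (15/2)/16 = 15/32.
Numerically: ≈ 0.469.
(Since a = 16 > μ = 7.500, the bound 15/32 is < 1 and informative.)

P[X ≥ 16] ≤ 15/32 ≈ 0.469.


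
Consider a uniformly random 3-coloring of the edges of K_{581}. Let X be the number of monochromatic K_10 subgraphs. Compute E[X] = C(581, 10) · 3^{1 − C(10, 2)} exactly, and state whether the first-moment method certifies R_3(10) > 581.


E[X] = C(581, 10) · 3^{1 − 45} = 1117316416086113363120 · 3^{−44} = 1117316416086113363120/984770902183611232881.
As a reduced fraction: E[X] = 1117316416086113363120/984770902183611232881 ≈ 1.1345953.
Is E[X] < 1? NO.
Since E[X] ≥ 1, the first-moment bound is inconclusive at n = 581; it does NOT by itself certify R_3(10) > 581.

E[X] = 1117316416086113363120/984770902183611232881 ≈ 1.1345953; E[X] ≥ 1; first-moment method inconclusive here.


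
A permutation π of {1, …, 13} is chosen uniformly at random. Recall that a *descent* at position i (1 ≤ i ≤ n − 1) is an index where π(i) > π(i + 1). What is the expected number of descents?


Write X = Σ X_I over i = 1, …, 12, with X_I the indicator of one descent.
There are 12 indicators.
For each fixed i, the pair (π(i), π(i+1)) is a uniformly random ordered pair of distinct values from {1, …, 13}; by symmetry P[π(i) > π(i+1)] = 1/2.
By linearity: E[X] = 12 · (1/2) = (13 − 1) · (1/2) = 6 ≈ 6.00000.

E[X] = 6 = 6.00000.


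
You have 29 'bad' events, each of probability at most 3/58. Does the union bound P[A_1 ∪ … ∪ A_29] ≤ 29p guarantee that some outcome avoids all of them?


Union bound: P[∪_{i=1}^{29} A_i] ≤ Σ_i P[A_i] ≤ 29·p = 29·(3/58) = 3/2.
Numerically: 3/2 ≈ 1.50000.
Is 3/2 < 1? NO.
Since the bound 3/2 is ≥ 1, the union bound is uninformative here; it does NOT by itself certify existence.

29·p = 3/2 ≈ 1.50000; existence NOT certified by the union bound.


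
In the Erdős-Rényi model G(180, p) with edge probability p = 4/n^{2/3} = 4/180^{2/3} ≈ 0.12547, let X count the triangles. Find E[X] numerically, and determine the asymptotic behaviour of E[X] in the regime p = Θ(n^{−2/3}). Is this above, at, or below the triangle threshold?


Number of potential triangles: C(180, 3) = 955860.
Each occurs with probability p³ ≈ (0.12547)³ ≈ 1.9753086e-03.
By linearity: E[X] = C(180, 3)·p³ ≈ 955860 · 1.9753086e-03 ≈ 1888.11852.
Since α = 2/3 < 1, p = c/n^{2/3} ≫ 1/n is above the triangle threshold p ~ 1/n. Asymptotically E[X] ~ (c³/6)·n^{3(1−α)} = (4³/6)·n^{1} → ∞; triangles are abundant w.h.p.

E[X] ≈ 1888.11852; in regime p = Θ(1/n^{2/3}) E[X] diverges (above the triangle threshold p ~ 1/n).


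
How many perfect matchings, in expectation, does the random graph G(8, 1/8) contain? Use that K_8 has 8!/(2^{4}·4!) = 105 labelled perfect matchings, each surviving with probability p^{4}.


K_8 has 8!/(2^{4}·4!) = 105 labelled perfect matchings.
For each such perfect matching H, let X_H = 1 if all 4 edges of H are present in G. Then P[X_H = 1] = p^{4} = (1/8)^{4} = 1/4096.
Summing the indicators: E[X] = Σ_H E[X_H] = 105 · p^{4} = 105 · 1/4096 = 105/4096.
Numerically: E[X] ≈ 0.0256348.

E[X] = 105 · (1/8)^{4} = 105/4096 ≈ 0.0256348.


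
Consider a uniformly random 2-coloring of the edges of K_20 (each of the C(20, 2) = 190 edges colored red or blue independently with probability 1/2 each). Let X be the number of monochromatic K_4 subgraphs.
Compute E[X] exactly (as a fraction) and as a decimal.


Let X = Σ_S X_S over the C(20, 4) = 4845 subsets S of size 4, where X_S = 1 if the K_4 on S is monochromatic.
For a fixed S, the K_4 on S has C(4, 2) = 6 edges. P[all 6 edges red] = (1/2)^6, and likewise for blue, so P[monochromatic] = 2·(1/2)^6 = 2^{1 − 6} = 1/32.
Summing: E[X] = C(20, 4) · 2^{1 − 6} = 4845 · 1/32 = 4845/32.
Numerically: E[X] ≈ 151.4062.

E[X] = C(20,4)·2^(1−C(4,2)) = 4845/32 ≈ 151.4062.


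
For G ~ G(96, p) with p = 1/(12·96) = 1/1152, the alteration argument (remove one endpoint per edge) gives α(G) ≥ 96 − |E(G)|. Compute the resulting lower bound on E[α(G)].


E[|E(G)|] = C(96, 2)·p = 4560 · (1/1152) = 95/24.
E[α(G)] ≥ n − E[|E(G)|] = 96 − 95/24 = 2209/24.
Numerically: ≈ 92.042.
(This is only a lower bound; the true E[α(G)] may be larger.)

E[α(G)] ≥ 2209/24 ≈ 92.042.


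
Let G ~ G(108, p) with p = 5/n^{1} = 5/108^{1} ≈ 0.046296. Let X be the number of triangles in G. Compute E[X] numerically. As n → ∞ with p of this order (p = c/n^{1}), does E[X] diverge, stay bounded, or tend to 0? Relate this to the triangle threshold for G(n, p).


Number of potential triangles: C(108, 3) = 204156.
Each occurs with probability p³ ≈ (0.046296)³ ≈ 9.9229030e-05.
By linearity: E[X] = C(108, 3)·p³ ≈ 204156 · 9.9229030e-05 ≈ 20.25820.
Here α = 1, so p = 5/n is exactly at the triangle threshold p ~ 1/n. Asymptotically E[X] → c³/6 = 5³/6 = 125/6 ≈ 20.83333, a bounded constant. In this regime the triangle count is asymptotically Poisson(c³/6).

E[X] ≈ 20.25820; in regime p = Θ(1/n^{1}) E[X] stays bounded (at the triangle threshold p ~ 1/n).


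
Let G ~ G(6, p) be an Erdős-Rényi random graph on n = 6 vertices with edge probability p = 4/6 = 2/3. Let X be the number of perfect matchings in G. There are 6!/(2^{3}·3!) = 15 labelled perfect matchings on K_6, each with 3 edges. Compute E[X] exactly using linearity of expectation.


K_6 has 6!/(2^{3}·3!) = 15 labelled perfect matchings.
For each such perfect matching H, let X_H = 1 if all 3 edges of H are present in G. Then P[X_H = 1] = p^{3} = (2/3)^{3} = 8/27.
By linearity: E[X] = Σ_H E[X_H] = 15 · p^{3} = 15 · 8/27 = 40/9.
Numerically: E[X] ≈ 4.44444.

E[X] = 15 · (2/3)^{3} = 40/9 ≈ 4.44444.


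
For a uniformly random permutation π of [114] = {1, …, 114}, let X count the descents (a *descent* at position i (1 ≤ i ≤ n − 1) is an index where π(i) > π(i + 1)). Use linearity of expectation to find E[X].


Write X = Σ X_I over i = 1, …, 113, with X_I the indicator of one descent.
There are 113 indicators.
For each fixed i, the pair (π(i), π(i+1)) is a uniformly random ordered pair of distinct values from {1, …, 114}; by symmetry P[π(i) > π(i+1)] = 1/2.
By linearity: E[X] = 113 · (1/2) = (114 − 1) · (1/2) = 113/2 ≈ 56.500.

E[X] = 113/2 = 56.500.


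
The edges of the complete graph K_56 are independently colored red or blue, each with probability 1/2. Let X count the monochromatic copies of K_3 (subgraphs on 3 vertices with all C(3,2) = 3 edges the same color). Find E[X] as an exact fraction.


Let X = Σ_S X_S over the C(56, 3) = 27720 subsets S of size 3, where X_S = 1 if the K_3 on S is monochromatic.
For a fixed S, the K_3 on S has C(3, 2) = 3 edges. P[all 3 edges red] = (1/2)^3, and likewise for blue, so P[monochromatic] = 2·(1/2)^3 = 2^{1 − 3} = 1/4.
By linearity of expectation: E[X] = C(56, 3) · 2^{1 − 3} = 27720 · 1/4 = 6930.
Numerically: E[X] ≈ 6930.000.

E[X] = C(56,3)·2^(1−C(3,2)) = 6930 ≈ 6930.000.


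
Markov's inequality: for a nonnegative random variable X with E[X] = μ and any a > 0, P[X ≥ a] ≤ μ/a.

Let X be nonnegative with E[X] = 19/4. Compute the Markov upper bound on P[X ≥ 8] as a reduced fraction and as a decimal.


μ = E[X] = 19/4, a = 8.
Markov: P[X ≥ 8] ≤ μ/a = (19/4)/8 = 19/32.
Numerically: ≈ 0.5938.
(Since a = 8 > μ = 4.7500, the bound 19/32 is < 1 and informative.)

P[X ≥ 8] ≤ 19/32 ≈ 0.5938.


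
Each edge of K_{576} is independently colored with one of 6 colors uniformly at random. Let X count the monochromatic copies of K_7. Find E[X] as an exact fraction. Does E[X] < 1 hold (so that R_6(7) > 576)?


E[X] = C(576, 7) · 6^{1 − 21} = 4023771393470400 · 6^{−20} = 4023771393470400/3656158440062976.
As a reduced fraction: E[X] = 6985714224775/6347497291776 ≈ 1.1005.
Is E[X] < 1? NO.
Since E[X] ≥ 1, the first-moment bound is inconclusive at n = 576; it does NOT by itself certify R_6(7) > 576.

E[X] = 6985714224775/6347497291776 ≈ 1.1005; E[X] ≥ 1; first-moment method inconclusive here.


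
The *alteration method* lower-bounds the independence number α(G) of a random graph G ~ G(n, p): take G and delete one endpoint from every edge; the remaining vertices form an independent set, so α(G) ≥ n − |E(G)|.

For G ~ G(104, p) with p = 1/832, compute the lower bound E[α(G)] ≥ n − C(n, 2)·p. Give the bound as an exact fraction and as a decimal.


E[|E(G)|] = C(104, 2)·p = 5356 · (1/832) = 103/16.
E[α(G)] ≥ n − E[|E(G)|] = 104 − 103/16 = 1561/16.
Numerically: ≈ 97.562.
(This is only a lower bound; the true E[α(G)] may be larger.)

E[α(G)] ≥ 1561/16 ≈ 97.562.


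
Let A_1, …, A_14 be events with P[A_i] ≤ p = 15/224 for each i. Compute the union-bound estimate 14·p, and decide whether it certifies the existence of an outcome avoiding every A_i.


Union bound: P[∪_{i=1}^{14} A_i] ≤ Σ_i P[A_i] ≤ 14·p = 14·(15/224) = 15/16.
Numerically: 15/16 ≈ 0.938.
Is 15/16 < 1? YES.
Since P[∪ A_i] ≤ 15/16 < 1, the complement has P[∩ A_i^c] ≥ 1 − 15/16 = 1/16 > 0, so some outcome avoids every A_i.

14·p = 15/16 ≈ 0.938; existence CERTIFIED by the union bound.


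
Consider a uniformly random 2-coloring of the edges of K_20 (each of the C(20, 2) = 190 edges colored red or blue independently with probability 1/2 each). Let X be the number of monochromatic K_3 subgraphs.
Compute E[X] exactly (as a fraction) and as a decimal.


Let X = Σ_S X_S over the C(20, 3) = 1140 subsets S of size 3, where X_S = 1 if the K_3 on S is monochromatic.
For a fixed S, the K_3 on S has C(3, 2) = 3 edges. P[all 3 edges red] = (1/2)^3, and likewise for blue, so P[monochromatic] = 2·(1/2)^3 = 2^{1 − 3} = 1/4.
By linearity of expectation: E[X] = C(20, 3) · 2^{1 − 3} = 1140 · 1/4 = 285.
Numerically: E[X] ≈ 285.0000.

E[X] = C(20,3)·2^(1−C(3,2)) = 285 ≈ 285.0000.


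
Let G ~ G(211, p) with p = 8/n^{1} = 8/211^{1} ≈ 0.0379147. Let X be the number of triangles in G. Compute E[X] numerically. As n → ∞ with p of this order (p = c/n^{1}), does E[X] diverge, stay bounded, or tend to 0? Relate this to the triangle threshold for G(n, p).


Number of potential triangles: C(211, 3) = 1543465.
Each occurs with probability p³ ≈ (0.0379147)³ ≈ 5.45032745e-05.
By linearity: E[X] = C(211, 3)·p³ ≈ 1543465 · 5.45032745e-05 ≈ 84.123897.
Here α = 1, so p = 8/n is exactly at the triangle threshold p ~ 1/n. Asymptotically E[X] → c³/6 = 8³/6 = 256/3 ≈ 85.333333, a bounded constant. In this regime the triangle count is asymptotically Poisson(c³/6).

E[X] ≈ 84.123897; in regime p = Θ(1/n^{1}) E[X] stays bounded (at the triangle threshold p ~ 1/n).


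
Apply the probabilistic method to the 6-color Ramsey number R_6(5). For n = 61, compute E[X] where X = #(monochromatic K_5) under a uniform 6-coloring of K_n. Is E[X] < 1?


E[X] = C(61, 5) · 6^{1 − 10} = 5949147 · 6^{−9} = 5949147/10077696.
As a reduced fraction: E[X] = 1983049/3359232 ≈ 0.590328.
Is E[X] < 1? YES.
Since E[X] < 1, there exists a 6-coloring of K_{61} with no monochromatic K_5; hence R_6(5) > 61.

E[X] = 1983049/3359232 ≈ 0.590328; E[X] < 1, so R_6(5) > 61.


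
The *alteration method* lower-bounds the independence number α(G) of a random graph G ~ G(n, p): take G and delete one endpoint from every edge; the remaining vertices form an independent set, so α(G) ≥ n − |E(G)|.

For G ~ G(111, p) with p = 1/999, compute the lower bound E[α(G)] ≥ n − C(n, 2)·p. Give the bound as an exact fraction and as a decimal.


E[|E(G)|] = C(111, 2)·p = 6105 · (1/999) = 55/9.
E[α(G)] ≥ n − E[|E(G)|] = 111 − 55/9 = 944/9.
Numerically: ≈ 104.889.
(This is only a lower bound; the true E[α(G)] may be larger.)

E[α(G)] ≥ 944/9 ≈ 104.889.


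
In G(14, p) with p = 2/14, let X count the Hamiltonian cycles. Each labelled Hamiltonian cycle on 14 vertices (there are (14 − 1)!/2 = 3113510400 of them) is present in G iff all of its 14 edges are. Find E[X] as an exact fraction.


K_14 has (14 − 1)!/2 = 3113510400 labelled Hamiltonian cycles.
For each such Hamiltonian cycle H, let X_H = 1 if all 14 edges of H are present in G. Then P[X_H = 1] = p^{14} = (1/7)^{14} = 1/678223072849.
By linearity of expectation: E[X] = Σ_H E[X_H] = 3113510400 · p^{14} = 3113510400 · 1/678223072849 = 444787200/96889010407.
Numerically: E[X] ≈ 0.004591.

E[X] = 3113510400 · (1/7)^{14} = 444787200/96889010407 ≈ 0.004591.


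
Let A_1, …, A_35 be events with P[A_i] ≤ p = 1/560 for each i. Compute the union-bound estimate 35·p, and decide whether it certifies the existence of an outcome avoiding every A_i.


Union bound: P[∪_{i=1}^{35} A_i] ≤ Σ_i P[A_i] ≤ 35·p = 35·(1/560) = 1/16.
Numerically: 1/16 ≈ 0.062.
Is 1/16 < 1? YES.
Since P[∪ A_i] ≤ 1/16 < 1, the complement has P[∩ A_i^c] ≥ 1 − 1/16 = 15/16 > 0, so some outcome avoids every A_i.

35·p = 1/16 ≈ 0.062; existence CERTIFIED by the union bound.


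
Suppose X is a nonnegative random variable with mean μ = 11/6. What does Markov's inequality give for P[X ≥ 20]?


μ = E[X] = 11/6, a = 20.
Markov: P[X ≥ 20] ≤ μ/a = (11/6)/20 = 11/120.
Numerically: ≈ 0.09167.
(Since a = 20 > μ = 1.83333, the bound 11/120 is < 1 and informative.)

P[X ≥ 20] ≤ 11/120 ≈ 0.09167.


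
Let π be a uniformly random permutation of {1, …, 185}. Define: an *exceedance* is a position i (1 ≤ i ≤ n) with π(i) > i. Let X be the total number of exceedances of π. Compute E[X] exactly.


Write X = Σ_{i=1}^{185} X_i, where X_i = 1_{π(i) > i}.
For each fixed i, π(i) is uniform over {1, …, 185} (marginal of a uniform permutation), so P[π(i) > i] = (n − i)/n. Summing: Σ_{i=1}^{185} (n − i)/n = (0 + 1 + … + 184)/185 = 185(185 − 1)/(2·185) = (185 − 1)/2.
Hence E[X] = Σ_{i=1}^{185} (185 − i)/185 = 92 ≈ 92.0000.

E[X] = 92 = 92.0000.


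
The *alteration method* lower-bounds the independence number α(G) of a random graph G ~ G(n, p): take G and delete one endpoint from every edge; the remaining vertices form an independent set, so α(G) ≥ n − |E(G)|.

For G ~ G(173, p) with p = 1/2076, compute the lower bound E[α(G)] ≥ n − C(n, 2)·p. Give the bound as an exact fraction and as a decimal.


E[|E(G)|] = C(173, 2)·p = 14878 · (1/2076) = 43/6.
E[α(G)] ≥ n − E[|E(G)|] = 173 − 43/6 = 995/6.
Numerically: ≈ 165.833.
(This is only a lower bound; the true E[α(G)] may be larger.)

E[α(G)] ≥ 995/6 ≈ 165.833.


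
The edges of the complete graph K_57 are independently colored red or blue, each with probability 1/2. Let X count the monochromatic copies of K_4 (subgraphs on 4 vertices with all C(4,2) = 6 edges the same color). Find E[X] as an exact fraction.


Let X = Σ_S X_S over the C(57, 4) = 395010 subsets S of size 4, where X_S = 1 if the K_4 on S is monochromatic.
For a fixed S, the K_4 on S has C(4, 2) = 6 edges. P[all 6 edges red] = (1/2)^6, and likewise for blue, so P[monochromatic] = 2·(1/2)^6 = 2^{1 − 6} = 1/32.
By linearity: E[X] = C(57, 4) · 2^{1 − 6} = 395010 · 1/32 = 197505/16.
Numerically: E[X] ≈ 12344.0625.

E[X] = C(57,4)·2^(1−C(4,2)) = 197505/16 ≈ 12344.0625.


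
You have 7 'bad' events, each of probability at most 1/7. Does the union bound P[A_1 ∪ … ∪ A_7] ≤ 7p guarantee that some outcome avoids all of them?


Union bound: P[∪_{i=1}^{7} A_i] ≤ Σ_i P[A_i] ≤ 7·p = 7·(1/7) = 1.
Numerically: 1 ≈ 1.0000000.
Is 1 < 1? NO.
Since the bound 1 is ≥ 1, the union bound is uninformative here; it does NOT by itself certify existence.

7·p = 1 ≈ 1.0000000; existence NOT certified by the union bound.


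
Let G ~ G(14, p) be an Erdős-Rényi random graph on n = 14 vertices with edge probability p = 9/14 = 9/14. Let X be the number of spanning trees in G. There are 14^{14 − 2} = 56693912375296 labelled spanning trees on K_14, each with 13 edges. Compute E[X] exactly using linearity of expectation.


K_14 has 14^{14 − 2} = 56693912375296 labelled spanning trees.
For each such spanning tree H, let X_H = 1 if all 13 edges of H are present in G. Then P[X_H = 1] = p^{13} = (9/14)^{13} = 2541865828329/793714773254144.
Summing the indicators: E[X] = Σ_H E[X_H] = 56693912375296 · p^{13} = 56693912375296 · 2541865828329/793714773254144 = 2541865828329/14.
Numerically: E[X] ≈ 1.81562e+11.

E[X] = 56693912375296 · (9/14)^{13} = 2541865828329/14 ≈ 1.81562e+11.


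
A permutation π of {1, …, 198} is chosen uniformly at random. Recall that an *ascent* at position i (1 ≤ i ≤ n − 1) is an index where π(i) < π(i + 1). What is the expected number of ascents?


Write X = Σ X_I over i = 1, …, 197, with X_I the indicator of one ascent.
There are 197 indicators.
For each fixed i, the pair (π(i), π(i+1)) is a uniformly random ordered pair of distinct values from {1, …, 198}; by symmetry P[π(i) < π(i+1)] = 1/2.
By linearity: E[X] = 197 · (1/2) = (198 − 1) · (1/2) = 197/2 ≈ 98.500000.

E[X] = 197/2 = 98.500000.


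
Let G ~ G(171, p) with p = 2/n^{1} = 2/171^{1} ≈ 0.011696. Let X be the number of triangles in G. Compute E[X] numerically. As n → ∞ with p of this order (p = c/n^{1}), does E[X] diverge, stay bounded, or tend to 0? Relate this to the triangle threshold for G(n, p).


Number of potential triangles: C(171, 3) = 818805.
Each occurs with probability p³ ≈ (0.011696)³ ≈ 1.5999325e-06.
By linearity: E[X] = C(171, 3)·p³ ≈ 818805 · 1.5999325e-06 ≈ 1.31003.
Here α = 1, so p = 2/n is exactly at the triangle threshold p ~ 1/n. Asymptotically E[X] → c³/6 = 2³/6 = 4/3 ≈ 1.33333, a bounded constant. In this regime the triangle count is asymptotically Poisson(c³/6).

E[X] ≈ 1.31003; in regime p = Θ(1/n^{1}) E[X] stays bounded (at the triangle threshold p ~ 1/n).


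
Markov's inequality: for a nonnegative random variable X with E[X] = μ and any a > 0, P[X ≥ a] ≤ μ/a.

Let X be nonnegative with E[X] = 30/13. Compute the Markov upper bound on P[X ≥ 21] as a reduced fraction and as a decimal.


μ = E[X] = 30/13, a = 21.
Markov: P[X ≥ 21] ≤ μ/a = (30/13)/21 = 10/91.
Numerically: ≈ 0.109890.
(Since a = 21 > μ = 2.307692, the bound 10/91 is < 1 and informative.)

P[X ≥ 21] ≤ 10/91 ≈ 0.109890.


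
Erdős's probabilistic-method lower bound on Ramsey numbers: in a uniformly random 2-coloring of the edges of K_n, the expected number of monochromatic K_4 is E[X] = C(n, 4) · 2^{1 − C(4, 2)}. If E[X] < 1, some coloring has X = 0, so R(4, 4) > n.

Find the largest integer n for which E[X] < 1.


We need C(n, 4) · 2^{1 − 6} < 1, i.e. C(n, 4) < 2^{6 − 1} = 32.
Check values of n near the boundary:
  n = 5: C(5, 4) = 5; 5 < 32? YES
  n = 6: C(6, 4) = 15; 15 < 32? YES
  n = 7: C(7, 4) = 35; 35 < 32? NO
  n = 8: C(8, 4) = 70; 70 < 32? NO
  n = 9: C(9, 4) = 126; 126 < 32? NO
The largest n with C(n, 4) < 32 is n = 6 (where E[X] = 15/32 ≈ 0.468750). Hence R(4, 4) > 6, i.e. R(4, 4) ≥ 7.

Largest n = 6; hence R(4, 4) > 6.


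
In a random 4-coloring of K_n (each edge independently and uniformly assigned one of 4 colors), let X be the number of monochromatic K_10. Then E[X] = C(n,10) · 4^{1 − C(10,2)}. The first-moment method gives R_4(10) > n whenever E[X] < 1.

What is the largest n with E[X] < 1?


We need C(n, 10) · 4^{1 − 45} < 1, i.e. C(n, 10) < 4^{45 − 1} = 309485009821345068724781056.
Check values of n near the boundary:
  n = 2021: C(2021, 10) = 306347841644770462864800616; 306347841644770462864800616 < 309485009821345068724781056? YES
  n = 2022: C(2022, 10) = 307870445231474093395937796; 307870445231474093395937796 < 309485009821345068724781056? YES
  n = 2023: C(2023, 10) = 309399856285778485315440716; 309399856285778485315440716 < 309485009821345068724781056? YES
  n = 2024: C(2024, 10) = 310936101848269937576192656; 310936101848269937576192656 < 309485009821345068724781056? NO
The largest n with C(n, 10) < 309485009821345068724781056 is n = 2023 (where E[X] = 77349964071444621328860179/77371252455336267181195264 ≈ 0.9997). Hence R_4(10) > 2023, i.e. R_4(10) ≥ 2024.

Largest n = 2023; hence R_4(10) > 2023.


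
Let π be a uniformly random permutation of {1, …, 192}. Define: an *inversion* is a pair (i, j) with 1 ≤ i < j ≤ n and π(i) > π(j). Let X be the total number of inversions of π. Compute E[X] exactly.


Write X = Σ X_I over the C(192, 2) = 18336 pairs i < j, with X_I the indicator of one inversion.
There are 18336 indicators.
For each fixed pair i < j, the values π(i) and π(j) are two distinct elements of {1, …, 192} in uniformly random order; by symmetry P[π(i) > π(j)] = 1/2.
By linearity: E[X] = 18336 · (1/2) = C(192, 2) · (1/2) = 18336/2 = 9168 ≈ 9168.00000.

E[X] = 9168 = 9168.00000.


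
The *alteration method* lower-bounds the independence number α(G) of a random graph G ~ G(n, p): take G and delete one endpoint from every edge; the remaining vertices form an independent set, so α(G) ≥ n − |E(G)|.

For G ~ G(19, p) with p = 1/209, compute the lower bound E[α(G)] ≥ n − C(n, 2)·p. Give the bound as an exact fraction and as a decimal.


E[|E(G)|] = C(19, 2)·p = 171 · (1/209) = 9/11.
E[α(G)] ≥ n − E[|E(G)|] = 19 − 9/11 = 200/11.
Numerically: ≈ 18.18182.
(This is only a lower bound; the true E[α(G)] may be larger.)

E[α(G)] ≥ 200/11 ≈ 18.18182.


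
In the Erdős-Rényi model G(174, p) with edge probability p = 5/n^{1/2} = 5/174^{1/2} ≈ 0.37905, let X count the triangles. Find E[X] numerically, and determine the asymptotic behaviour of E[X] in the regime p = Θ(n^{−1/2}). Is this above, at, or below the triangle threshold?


Number of potential triangles: C(174, 3) = 862924.
Each occurs with probability p³ ≈ (0.37905)³ ≈ 5.4461066e-02.
By linearity: E[X] = C(174, 3)·p³ ≈ 862924 · 5.4461066e-02 ≈ 46995.76122.
Since α = 1/2 < 1, p = c/n^{1/2} ≫ 1/n is above the triangle threshold p ~ 1/n. Asymptotically E[X] ~ (c³/6)·n^{3(1−α)} = (5³/6)·n^{1.5} → ∞; triangles are abundant w.h.p.

E[X] ≈ 46995.76122; in regime p = Θ(1/n^{1/2}) E[X] diverges (above the triangle threshold p ~ 1/n).


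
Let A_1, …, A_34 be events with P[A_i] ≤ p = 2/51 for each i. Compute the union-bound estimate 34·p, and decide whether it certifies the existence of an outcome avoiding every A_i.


Union bound: P[∪_{i=1}^{34} A_i] ≤ Σ_i P[A_i] ≤ 34·p = 34·(2/51) = 4/3.
Numerically: 4/3 ≈ 1.333.
Is 4/3 < 1? NO.
Since the bound 4/3 is ≥ 1, the union bound is uninformative here; it does NOT by itself certify existence.

34·p = 4/3 ≈ 1.333; existence NOT certified by the union bound.
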